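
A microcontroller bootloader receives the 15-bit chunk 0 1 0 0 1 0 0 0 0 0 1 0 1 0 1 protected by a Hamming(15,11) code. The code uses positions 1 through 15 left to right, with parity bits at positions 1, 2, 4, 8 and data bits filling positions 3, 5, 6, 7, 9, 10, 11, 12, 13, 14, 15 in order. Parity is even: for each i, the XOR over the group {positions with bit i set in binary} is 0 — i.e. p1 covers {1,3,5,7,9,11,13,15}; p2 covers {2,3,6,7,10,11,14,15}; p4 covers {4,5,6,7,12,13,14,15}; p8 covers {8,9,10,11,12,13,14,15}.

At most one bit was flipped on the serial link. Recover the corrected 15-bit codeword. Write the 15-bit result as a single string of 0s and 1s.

010010000010111

s1 (pos 1,3,5,7,9,11,13,15): 0⊕0⊕1⊕0⊕0⊕1⊕1⊕1 = 0
s2 (pos 2,3,6,7,10,11,14,15): 1⊕0⊕0⊕0⊕0⊕1⊕0⊕1 = 1
s4 (pos 4,5,6,7,12,13,14,15): 0⊕1⊕0⊕0⊕0⊕1⊕0⊕1 = 1
s8 (pos 8,9,10,11,12,13,14,15): 0⊕0⊕0⊕1⊕0⊕1⊕0⊕1 = 1
Syndrome s8…s1 = 1110 → error at position 14.
Flip position 14: 010010000010101 → 010010000010111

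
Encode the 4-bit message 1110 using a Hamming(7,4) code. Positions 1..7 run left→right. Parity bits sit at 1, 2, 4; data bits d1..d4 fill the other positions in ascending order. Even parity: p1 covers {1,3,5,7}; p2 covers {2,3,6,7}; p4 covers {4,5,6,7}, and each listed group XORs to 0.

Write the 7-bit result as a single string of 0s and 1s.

Place data at non-parity positions: p1 p2 1 p4 1 1 0
p1 (pos 1,3,5,7): XOR of data positions = 1⊕1⊕0 = 0
p2 (pos 2,3,6,7): XOR of data positions = 1⊕1⊕0 = 0
p4 (pos 4,5,6,7): XOR of data positions = 1⊕1⊕0 = 0
Codeword: 0010110

0010110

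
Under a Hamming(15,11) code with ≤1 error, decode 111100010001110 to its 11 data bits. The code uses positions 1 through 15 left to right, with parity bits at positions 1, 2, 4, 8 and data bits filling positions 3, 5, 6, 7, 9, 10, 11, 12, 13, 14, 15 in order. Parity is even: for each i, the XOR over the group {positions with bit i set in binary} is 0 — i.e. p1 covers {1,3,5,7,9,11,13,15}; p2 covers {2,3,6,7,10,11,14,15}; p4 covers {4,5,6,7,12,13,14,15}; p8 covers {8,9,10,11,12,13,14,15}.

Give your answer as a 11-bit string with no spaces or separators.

s1 (pos 1,3,5,7,9,11,13,15): 1⊕1⊕0⊕0⊕0⊕0⊕1⊕0 = 1
s2 (pos 2,3,6,7,10,11,14,15): 1⊕1⊕0⊕0⊕0⊕0⊕1⊕0 = 1
s4 (pos 4,5,6,7,12,13,14,15): 1⊕0⊕0⊕0⊕1⊕1⊕1⊕0 = 0
s8 (pos 8,9,10,11,12,13,14,15): 1⊕0⊕0⊕0⊕1⊕1⊕1⊕0 = 0
Syndrome s8…s1 = 0011 → error at position 3.
Flip position 3: 111100010001110 → 110100010001110
Read data bits from positions 3,5,6,7,9,10,11,12,13,14,15: 00000001110

00000001110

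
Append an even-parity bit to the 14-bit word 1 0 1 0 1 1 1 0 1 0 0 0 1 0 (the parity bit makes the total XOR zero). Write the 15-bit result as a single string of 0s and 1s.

XOR of the 14 data bits: 1⊕0⊕1⊕0⊕1⊕1⊕1⊕0⊕1⊕0⊕0⊕0⊕1⊕0 = 1
Parity bit = 1 (so all 15 bits XOR to 0).

101011101000101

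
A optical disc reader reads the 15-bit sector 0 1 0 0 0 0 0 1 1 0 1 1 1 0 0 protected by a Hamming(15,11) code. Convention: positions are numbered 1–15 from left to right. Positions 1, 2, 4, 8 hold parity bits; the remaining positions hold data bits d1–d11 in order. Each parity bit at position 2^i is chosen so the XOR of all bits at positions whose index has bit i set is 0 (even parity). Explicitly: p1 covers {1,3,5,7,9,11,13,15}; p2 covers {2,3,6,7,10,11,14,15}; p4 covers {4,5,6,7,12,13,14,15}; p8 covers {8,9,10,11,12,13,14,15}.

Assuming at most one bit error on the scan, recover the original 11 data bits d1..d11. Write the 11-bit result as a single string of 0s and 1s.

00000011100

s1 (pos 1,3,5,7,9,11,13,15): 0⊕0⊕0⊕0⊕1⊕1⊕1⊕0 = 1
s2 (pos 2,3,6,7,10,11,14,15): 1⊕0⊕0⊕0⊕0⊕1⊕0⊕0 = 0
s4 (pos 4,5,6,7,12,13,14,15): 0⊕0⊕0⊕0⊕1⊕1⊕0⊕0 = 0
s8 (pos 8,9,10,11,12,13,14,15): 1⊕1⊕0⊕1⊕1⊕1⊕0⊕0 = 1
Syndrome s8…s1 = 1001 → error at position 9.
Flip position 9: 010000011011100 → 010000010011100
Read data bits from positions 3,5,6,7,9,10,11,12,13,14,15: 00000011100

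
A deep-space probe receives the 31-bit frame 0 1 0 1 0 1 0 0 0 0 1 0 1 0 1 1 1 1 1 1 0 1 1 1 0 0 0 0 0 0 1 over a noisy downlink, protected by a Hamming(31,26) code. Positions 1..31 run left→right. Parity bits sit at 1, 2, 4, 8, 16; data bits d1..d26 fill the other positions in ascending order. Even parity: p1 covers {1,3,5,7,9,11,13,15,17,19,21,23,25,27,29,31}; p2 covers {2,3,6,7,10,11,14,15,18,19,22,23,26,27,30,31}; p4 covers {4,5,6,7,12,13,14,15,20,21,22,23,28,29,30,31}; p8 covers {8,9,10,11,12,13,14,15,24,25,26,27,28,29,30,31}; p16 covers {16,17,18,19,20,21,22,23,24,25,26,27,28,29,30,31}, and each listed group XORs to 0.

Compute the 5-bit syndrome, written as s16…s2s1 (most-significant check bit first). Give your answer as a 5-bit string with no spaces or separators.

11011

s1 (pos 1,3,5,7,9,11,13,15,17,19,21,23,25,27,29,31): 0⊕0⊕0⊕0⊕0⊕1⊕1⊕1⊕1⊕1⊕0⊕1⊕0⊕0⊕0⊕1 = 1
s2 (pos 2,3,6,7,10,11,14,15,18,19,22,23,26,27,30,31): 1⊕0⊕1⊕0⊕0⊕1⊕0⊕1⊕1⊕1⊕1⊕1⊕0⊕0⊕0⊕1 = 1
s4 (pos 4,5,6,7,12,13,14,15,20,21,22,23,28,29,30,31): 1⊕0⊕1⊕0⊕0⊕1⊕0⊕1⊕1⊕0⊕1⊕1⊕0⊕0⊕0⊕1 = 0
s8 (pos 8,9,10,11,12,13,14,15,24,25,26,27,28,29,30,31): 0⊕0⊕0⊕1⊕0⊕1⊕0⊕1⊕1⊕0⊕0⊕0⊕0⊕0⊕0⊕1 = 1
s16 (pos 16,17,18,19,20,21,22,23,24,25,26,27,28,29,30,31): 1⊕1⊕1⊕1⊕1⊕0⊕1⊕1⊕1⊕0⊕0⊕0⊕0⊕0⊕0⊕1 = 1
Syndrome s16…s1 = 11011 → error at position 27.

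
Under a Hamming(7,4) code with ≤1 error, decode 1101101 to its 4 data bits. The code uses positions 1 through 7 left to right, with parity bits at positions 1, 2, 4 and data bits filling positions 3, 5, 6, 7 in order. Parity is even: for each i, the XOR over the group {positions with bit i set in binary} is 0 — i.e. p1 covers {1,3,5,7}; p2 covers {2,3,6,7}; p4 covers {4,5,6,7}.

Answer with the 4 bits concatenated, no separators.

0001

s1 (pos 1,3,5,7): 1⊕0⊕1⊕1 = 1
s2 (pos 2,3,6,7): 1⊕0⊕0⊕1 = 0
s4 (pos 4,5,6,7): 1⊕1⊕0⊕1 = 1
Syndrome s4…s1 = 101 → error at position 5.
Flip position 5: 1101101 → 1101001
Read data bits from positions 3,5,6,7: 0001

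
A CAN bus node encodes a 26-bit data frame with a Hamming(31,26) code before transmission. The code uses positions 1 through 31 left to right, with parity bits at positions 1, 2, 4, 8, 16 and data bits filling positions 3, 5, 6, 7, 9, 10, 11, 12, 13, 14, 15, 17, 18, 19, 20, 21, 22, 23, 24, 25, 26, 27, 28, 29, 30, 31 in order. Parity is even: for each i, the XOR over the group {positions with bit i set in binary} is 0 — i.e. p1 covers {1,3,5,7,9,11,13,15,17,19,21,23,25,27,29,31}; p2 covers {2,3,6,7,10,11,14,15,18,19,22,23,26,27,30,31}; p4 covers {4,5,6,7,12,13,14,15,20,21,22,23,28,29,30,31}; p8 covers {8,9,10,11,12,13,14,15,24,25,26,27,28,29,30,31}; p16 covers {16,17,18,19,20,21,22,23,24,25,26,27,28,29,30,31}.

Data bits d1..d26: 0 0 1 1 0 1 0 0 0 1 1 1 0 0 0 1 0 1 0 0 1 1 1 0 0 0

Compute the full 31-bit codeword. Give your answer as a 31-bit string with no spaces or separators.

0001011001000110100010100111000

Place data at non-parity positions: p1 p2 0 p4 0 1 1 p8 0 1 0 0 0 1 1 p16 1 0 0 0 1 0 1 0 0 1 1 1 0 0 0
p1 (pos 1,3,5,7,9,11,13,15,17,19,21,23,25,27,29,31): XOR of data positions = 0⊕0⊕1⊕0⊕0⊕0⊕1⊕1⊕0⊕1⊕1⊕0⊕1⊕0⊕0 = 0
p2 (pos 2,3,6,7,10,11,14,15,18,19,22,23,26,27,30,31): XOR of data positions = 0⊕1⊕1⊕1⊕0⊕1⊕1⊕0⊕0⊕0⊕1⊕1⊕1⊕0⊕0 = 0
p4 (pos 4,5,6,7,12,13,14,15,20,21,22,23,28,29,30,31): XOR of data positions = 0⊕1⊕1⊕0⊕0⊕1⊕1⊕0⊕1⊕0⊕1⊕1⊕0⊕0⊕0 = 1
p8 (pos 8,9,10,11,12,13,14,15,24,25,26,27,28,29,30,31): XOR of data positions = 0⊕1⊕0⊕0⊕0⊕1⊕1⊕0⊕0⊕1⊕1⊕1⊕0⊕0⊕0 = 0
p16 (pos 16,17,18,19,20,21,22,23,24,25,26,27,28,29,30,31): XOR of data positions = 1⊕0⊕0⊕0⊕1⊕0⊕1⊕0⊕0⊕1⊕1⊕1⊕0⊕0⊕0 = 0
Codeword: 0001011001000110100010100111000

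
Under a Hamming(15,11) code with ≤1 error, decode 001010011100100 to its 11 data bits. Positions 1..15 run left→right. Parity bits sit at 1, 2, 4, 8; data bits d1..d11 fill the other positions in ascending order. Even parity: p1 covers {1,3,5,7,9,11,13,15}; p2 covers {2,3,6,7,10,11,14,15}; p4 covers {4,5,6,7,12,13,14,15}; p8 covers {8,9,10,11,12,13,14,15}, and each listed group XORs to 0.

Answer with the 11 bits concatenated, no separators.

11001100100

s1 (pos 1,3,5,7,9,11,13,15): 0⊕1⊕1⊕0⊕1⊕0⊕1⊕0 = 0
s2 (pos 2,3,6,7,10,11,14,15): 0⊕1⊕0⊕0⊕1⊕0⊕0⊕0 = 0
s4 (pos 4,5,6,7,12,13,14,15): 0⊕1⊕0⊕0⊕0⊕1⊕0⊕0 = 0
s8 (pos 8,9,10,11,12,13,14,15): 1⊕1⊕1⊕0⊕0⊕1⊕0⊕0 = 0
Syndrome s8…s1 = 0000 → no error.
Read data bits from positions 3,5,6,7,9,10,11,12,13,14,15: 11001100100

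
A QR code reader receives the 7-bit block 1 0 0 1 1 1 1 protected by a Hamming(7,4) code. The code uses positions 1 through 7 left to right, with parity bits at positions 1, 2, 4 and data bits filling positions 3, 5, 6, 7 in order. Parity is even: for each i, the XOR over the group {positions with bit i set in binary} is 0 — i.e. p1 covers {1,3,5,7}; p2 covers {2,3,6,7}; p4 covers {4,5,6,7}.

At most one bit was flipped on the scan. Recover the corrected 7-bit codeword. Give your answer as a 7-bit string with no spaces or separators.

0001111

s1 (pos 1,3,5,7): 1⊕0⊕1⊕1 = 1
s2 (pos 2,3,6,7): 0⊕0⊕1⊕1 = 0
s4 (pos 4,5,6,7): 1⊕1⊕1⊕1 = 0
Syndrome s4…s1 = 001 → error at position 1.
Flip position 1: 1001111 → 0001111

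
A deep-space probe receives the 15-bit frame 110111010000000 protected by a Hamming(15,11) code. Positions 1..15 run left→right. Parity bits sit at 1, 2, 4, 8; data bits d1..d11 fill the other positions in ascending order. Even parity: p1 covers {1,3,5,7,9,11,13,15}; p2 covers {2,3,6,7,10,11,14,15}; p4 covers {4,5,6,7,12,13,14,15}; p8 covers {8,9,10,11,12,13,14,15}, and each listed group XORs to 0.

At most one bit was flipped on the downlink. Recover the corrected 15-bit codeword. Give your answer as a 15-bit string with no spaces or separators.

110111010001000

s1 (pos 1,3,5,7,9,11,13,15): 1⊕0⊕1⊕0⊕0⊕0⊕0⊕0 = 0
s2 (pos 2,3,6,7,10,11,14,15): 1⊕0⊕1⊕0⊕0⊕0⊕0⊕0 = 0
s4 (pos 4,5,6,7,12,13,14,15): 1⊕1⊕1⊕0⊕0⊕0⊕0⊕0 = 1
s8 (pos 8,9,10,11,12,13,14,15): 1⊕0⊕0⊕0⊕0⊕0⊕0⊕0 = 1
Syndrome s8…s1 = 1100 → error at position 12.
Flip position 12: 110111010000000 → 110111010001000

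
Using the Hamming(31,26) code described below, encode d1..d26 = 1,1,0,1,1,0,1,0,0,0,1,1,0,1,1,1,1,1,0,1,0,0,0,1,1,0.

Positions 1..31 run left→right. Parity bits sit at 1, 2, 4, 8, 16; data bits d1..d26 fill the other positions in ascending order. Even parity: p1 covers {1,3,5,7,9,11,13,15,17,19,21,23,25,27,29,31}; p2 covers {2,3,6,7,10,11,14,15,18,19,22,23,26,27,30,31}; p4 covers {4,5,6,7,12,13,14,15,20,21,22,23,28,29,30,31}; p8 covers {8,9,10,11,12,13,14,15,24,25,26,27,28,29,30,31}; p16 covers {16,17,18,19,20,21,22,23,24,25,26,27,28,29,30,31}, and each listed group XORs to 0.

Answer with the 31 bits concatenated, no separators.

0011101010100011101111101000110

Place data at non-parity positions: p1 p2 1 p4 1 0 1 p8 1 0 1 0 0 0 1 p16 1 0 1 1 1 1 1 0 1 0 0 0 1 1 0
p1 (pos 1,3,5,7,9,11,13,15,17,19,21,23,25,27,29,31): XOR of data positions = 1⊕1⊕1⊕1⊕1⊕0⊕1⊕1⊕1⊕1⊕1⊕1⊕0⊕1⊕0 = 0
p2 (pos 2,3,6,7,10,11,14,15,18,19,22,23,26,27,30,31): XOR of data positions = 1⊕0⊕1⊕0⊕1⊕0⊕1⊕0⊕1⊕1⊕1⊕0⊕0⊕1⊕0 = 0
p4 (pos 4,5,6,7,12,13,14,15,20,21,22,23,28,29,30,31): XOR of data positions = 1⊕0⊕1⊕0⊕0⊕0⊕1⊕1⊕1⊕1⊕1⊕0⊕1⊕1⊕0 = 1
p8 (pos 8,9,10,11,12,13,14,15,24,25,26,27,28,29,30,31): XOR of data positions = 1⊕0⊕1⊕0⊕0⊕0⊕1⊕0⊕1⊕0⊕0⊕0⊕1⊕1⊕0 = 0
p16 (pos 16,17,18,19,20,21,22,23,24,25,26,27,28,29,30,31): XOR of data positions = 1⊕0⊕1⊕1⊕1⊕1⊕1⊕0⊕1⊕0⊕0⊕0⊕1⊕1⊕0 = 1
Codeword: 0011101010100011101111101000110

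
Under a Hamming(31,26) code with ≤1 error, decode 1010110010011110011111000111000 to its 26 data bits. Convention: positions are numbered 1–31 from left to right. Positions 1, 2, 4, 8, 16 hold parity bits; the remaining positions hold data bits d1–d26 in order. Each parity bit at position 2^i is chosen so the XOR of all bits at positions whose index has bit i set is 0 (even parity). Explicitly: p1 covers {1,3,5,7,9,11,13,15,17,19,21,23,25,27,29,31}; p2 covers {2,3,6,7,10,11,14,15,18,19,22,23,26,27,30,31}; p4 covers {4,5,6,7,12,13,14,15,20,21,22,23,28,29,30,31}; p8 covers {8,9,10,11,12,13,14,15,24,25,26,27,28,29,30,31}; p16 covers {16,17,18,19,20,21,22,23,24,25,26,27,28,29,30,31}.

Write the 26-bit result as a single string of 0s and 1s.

s1 (pos 1,3,5,7,9,11,13,15,17,19,21,23,25,27,29,31): 1⊕1⊕1⊕0⊕1⊕0⊕1⊕1⊕0⊕1⊕1⊕0⊕0⊕1⊕0⊕0 = 1
s2 (pos 2,3,6,7,10,11,14,15,18,19,22,23,26,27,30,31): 0⊕1⊕1⊕0⊕0⊕0⊕1⊕1⊕1⊕1⊕1⊕0⊕1⊕1⊕0⊕0 = 1
s4 (pos 4,5,6,7,12,13,14,15,20,21,22,23,28,29,30,31): 0⊕1⊕1⊕0⊕1⊕1⊕1⊕1⊕1⊕1⊕1⊕0⊕1⊕0⊕0⊕0 = 0
s8 (pos 8,9,10,11,12,13,14,15,24,25,26,27,28,29,30,31): 0⊕1⊕0⊕0⊕1⊕1⊕1⊕1⊕0⊕0⊕1⊕1⊕1⊕0⊕0⊕0 = 0
s16 (pos 16,17,18,19,20,21,22,23,24,25,26,27,28,29,30,31): 0⊕0⊕1⊕1⊕1⊕1⊕1⊕0⊕0⊕0⊕1⊕1⊕1⊕0⊕0⊕0 = 0
Syndrome s16…s1 = 00011 → error at position 3.
Flip position 3: 1010110010011110011111000111000 → 1000110010011110011111000111000
Read data bits from positions 3,5,6,7,9,10,11,12,13,14,15,17,18,19,20,21,22,23,24,25,26,27,28,29,30,31: 01101001111011111000111000

01101001111011111000111000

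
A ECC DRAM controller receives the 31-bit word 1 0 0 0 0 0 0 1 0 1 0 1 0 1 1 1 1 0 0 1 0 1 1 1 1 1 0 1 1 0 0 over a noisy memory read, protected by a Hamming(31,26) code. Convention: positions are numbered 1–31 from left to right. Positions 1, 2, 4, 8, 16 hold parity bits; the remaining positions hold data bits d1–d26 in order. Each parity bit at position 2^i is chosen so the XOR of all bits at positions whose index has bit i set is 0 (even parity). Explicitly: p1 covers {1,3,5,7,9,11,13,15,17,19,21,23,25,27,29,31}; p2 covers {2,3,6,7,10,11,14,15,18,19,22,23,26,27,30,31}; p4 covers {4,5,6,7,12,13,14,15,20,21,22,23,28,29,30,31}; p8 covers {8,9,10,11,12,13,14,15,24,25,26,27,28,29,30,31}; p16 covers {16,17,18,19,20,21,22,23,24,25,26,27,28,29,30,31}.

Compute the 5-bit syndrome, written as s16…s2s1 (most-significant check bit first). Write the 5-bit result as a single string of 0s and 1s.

00000

s1 (pos 1,3,5,7,9,11,13,15,17,19,21,23,25,27,29,31): 1⊕0⊕0⊕0⊕0⊕0⊕0⊕1⊕1⊕0⊕0⊕1⊕1⊕0⊕1⊕0 = 0
s2 (pos 2,3,6,7,10,11,14,15,18,19,22,23,26,27,30,31): 0⊕0⊕0⊕0⊕1⊕0⊕1⊕1⊕0⊕0⊕1⊕1⊕1⊕0⊕0⊕0 = 0
s4 (pos 4,5,6,7,12,13,14,15,20,21,22,23,28,29,30,31): 0⊕0⊕0⊕0⊕1⊕0⊕1⊕1⊕1⊕0⊕1⊕1⊕1⊕1⊕0⊕0 = 0
s8 (pos 8,9,10,11,12,13,14,15,24,25,26,27,28,29,30,31): 1⊕0⊕1⊕0⊕1⊕0⊕1⊕1⊕1⊕1⊕1⊕0⊕1⊕1⊕0⊕0 = 0
s16 (pos 16,17,18,19,20,21,22,23,24,25,26,27,28,29,30,31): 1⊕1⊕0⊕0⊕1⊕0⊕1⊕1⊕1⊕1⊕1⊕0⊕1⊕1⊕0⊕0 = 0
Syndrome s16…s1 = 00000 → no error.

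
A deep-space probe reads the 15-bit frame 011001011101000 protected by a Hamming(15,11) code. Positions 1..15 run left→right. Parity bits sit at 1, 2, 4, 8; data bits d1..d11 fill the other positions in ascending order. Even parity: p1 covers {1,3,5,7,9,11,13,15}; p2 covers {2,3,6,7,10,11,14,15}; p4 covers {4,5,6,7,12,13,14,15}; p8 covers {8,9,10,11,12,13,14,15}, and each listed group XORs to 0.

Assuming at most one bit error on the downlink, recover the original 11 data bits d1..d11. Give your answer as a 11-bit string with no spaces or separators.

s1 (pos 1,3,5,7,9,11,13,15): 0⊕1⊕0⊕0⊕1⊕0⊕0⊕0 = 0
s2 (pos 2,3,6,7,10,11,14,15): 1⊕1⊕1⊕0⊕1⊕0⊕0⊕0 = 0
s4 (pos 4,5,6,7,12,13,14,15): 0⊕0⊕1⊕0⊕1⊕0⊕0⊕0 = 0
s8 (pos 8,9,10,11,12,13,14,15): 1⊕1⊕1⊕0⊕1⊕0⊕0⊕0 = 0
Syndrome s8…s1 = 0000 → no error.
Read data bits from positions 3,5,6,7,9,10,11,12,13,14,15: 10101101000

10101101000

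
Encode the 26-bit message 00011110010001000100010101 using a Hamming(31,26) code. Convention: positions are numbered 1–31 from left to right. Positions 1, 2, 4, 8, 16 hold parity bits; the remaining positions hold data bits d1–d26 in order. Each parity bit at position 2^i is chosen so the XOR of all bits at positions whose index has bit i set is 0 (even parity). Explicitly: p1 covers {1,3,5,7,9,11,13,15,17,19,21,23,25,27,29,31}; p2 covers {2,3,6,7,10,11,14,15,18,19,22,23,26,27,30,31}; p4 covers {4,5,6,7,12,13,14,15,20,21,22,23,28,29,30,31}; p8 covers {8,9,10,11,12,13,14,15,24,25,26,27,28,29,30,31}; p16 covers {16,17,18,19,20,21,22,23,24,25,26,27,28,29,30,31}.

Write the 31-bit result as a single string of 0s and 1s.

Place data at non-parity positions: p1 p2 0 p4 0 0 1 p8 1 1 1 0 0 1 0 p16 0 0 1 0 0 0 1 0 0 0 1 0 1 0 1
p1 (pos 1,3,5,7,9,11,13,15,17,19,21,23,25,27,29,31): XOR of data positions = 0⊕0⊕1⊕1⊕1⊕0⊕0⊕0⊕1⊕0⊕1⊕0⊕1⊕1⊕1 = 0
p2 (pos 2,3,6,7,10,11,14,15,18,19,22,23,26,27,30,31): XOR of data positions = 0⊕0⊕1⊕1⊕1⊕1⊕0⊕0⊕1⊕0⊕1⊕0⊕1⊕0⊕1 = 0
p4 (pos 4,5,6,7,12,13,14,15,20,21,22,23,28,29,30,31): XOR of data positions = 0⊕0⊕1⊕0⊕0⊕1⊕0⊕0⊕0⊕0⊕1⊕0⊕1⊕0⊕1 = 1
p8 (pos 8,9,10,11,12,13,14,15,24,25,26,27,28,29,30,31): XOR of data positions = 1⊕1⊕1⊕0⊕0⊕1⊕0⊕0⊕0⊕0⊕1⊕0⊕1⊕0⊕1 = 1
p16 (pos 16,17,18,19,20,21,22,23,24,25,26,27,28,29,30,31): XOR of data positions = 0⊕0⊕1⊕0⊕0⊕0⊕1⊕0⊕0⊕0⊕1⊕0⊕1⊕0⊕1 = 1
Codeword: 0001001111100101001000100010101

0001001111100101001000100010101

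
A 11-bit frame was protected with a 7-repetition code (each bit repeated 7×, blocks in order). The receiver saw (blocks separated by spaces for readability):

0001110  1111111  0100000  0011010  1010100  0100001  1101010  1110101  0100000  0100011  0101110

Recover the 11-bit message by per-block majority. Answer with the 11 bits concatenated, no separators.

Block 1 (0001110): 3 ones → 0
Block 2 (1111111): 7 ones → 1
Block 3 (0100000): 1 one → 0
Block 4 (0011010): 3 ones → 0
Block 5 (1010100): 3 ones → 0
Block 6 (0100001): 2 ones → 0
Block 7 (1101010): 4 ones → 1
Block 8 (1110101): 5 ones → 1
Block 9 (0100000): 1 one → 0
Block 10 (0100011): 3 ones → 0
Block 11 (0101110): 4 ones → 1

01000011001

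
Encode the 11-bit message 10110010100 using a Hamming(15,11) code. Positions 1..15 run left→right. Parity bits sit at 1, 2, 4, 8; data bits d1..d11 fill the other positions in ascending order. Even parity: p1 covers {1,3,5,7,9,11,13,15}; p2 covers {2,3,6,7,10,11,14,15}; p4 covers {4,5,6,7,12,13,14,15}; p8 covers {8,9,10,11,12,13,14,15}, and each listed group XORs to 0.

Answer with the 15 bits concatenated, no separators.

Place data at non-parity positions: p1 p2 1 p4 0 1 1 p8 0 0 1 0 1 0 0
p1 (pos 1,3,5,7,9,11,13,15): XOR of data positions = 1⊕0⊕1⊕0⊕1⊕1⊕0 = 0
p2 (pos 2,3,6,7,10,11,14,15): XOR of data positions = 1⊕1⊕1⊕0⊕1⊕0⊕0 = 0
p4 (pos 4,5,6,7,12,13,14,15): XOR of data positions = 0⊕1⊕1⊕0⊕1⊕0⊕0 = 1
p8 (pos 8,9,10,11,12,13,14,15): XOR of data positions = 0⊕0⊕1⊕0⊕1⊕0⊕0 = 0
Codeword: 001101100010100

001101100010100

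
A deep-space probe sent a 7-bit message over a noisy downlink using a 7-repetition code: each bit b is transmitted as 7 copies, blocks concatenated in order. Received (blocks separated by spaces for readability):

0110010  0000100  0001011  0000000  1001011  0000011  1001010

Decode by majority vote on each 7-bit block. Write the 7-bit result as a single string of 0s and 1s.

Block 1 (0110010): 3 ones → 0
Block 2 (0000100): 1 one → 0
Block 3 (0001011): 3 ones → 0
Block 4 (0000000): 0 ones → 0
Block 5 (1001011): 4 ones → 1
Block 6 (0000011): 2 ones → 0
Block 7 (1001010): 3 ones → 0

0000100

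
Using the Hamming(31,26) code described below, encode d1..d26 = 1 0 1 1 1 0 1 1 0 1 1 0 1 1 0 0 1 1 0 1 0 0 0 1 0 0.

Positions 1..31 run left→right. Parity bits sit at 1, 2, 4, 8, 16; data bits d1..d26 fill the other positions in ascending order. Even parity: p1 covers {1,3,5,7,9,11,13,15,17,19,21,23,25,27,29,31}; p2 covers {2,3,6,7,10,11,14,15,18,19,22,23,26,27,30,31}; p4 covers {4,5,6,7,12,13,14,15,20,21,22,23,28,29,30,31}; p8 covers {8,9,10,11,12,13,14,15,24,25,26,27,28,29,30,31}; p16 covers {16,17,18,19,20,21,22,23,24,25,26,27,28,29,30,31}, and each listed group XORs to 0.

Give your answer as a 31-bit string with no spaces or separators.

1010011110110110011001101000100

Place data at non-parity positions: p1 p2 1 p4 0 1 1 p8 1 0 1 1 0 1 1 p16 0 1 1 0 0 1 1 0 1 0 0 0 1 0 0
p1 (pos 1,3,5,7,9,11,13,15,17,19,21,23,25,27,29,31): XOR of data positions = 1⊕0⊕1⊕1⊕1⊕0⊕1⊕0⊕1⊕0⊕1⊕1⊕0⊕1⊕0 = 1
p2 (pos 2,3,6,7,10,11,14,15,18,19,22,23,26,27,30,31): XOR of data positions = 1⊕1⊕1⊕0⊕1⊕1⊕1⊕1⊕1⊕1⊕1⊕0⊕0⊕0⊕0 = 0
p4 (pos 4,5,6,7,12,13,14,15,20,21,22,23,28,29,30,31): XOR of data positions = 0⊕1⊕1⊕1⊕0⊕1⊕1⊕0⊕0⊕1⊕1⊕0⊕1⊕0⊕0 = 0
p8 (pos 8,9,10,11,12,13,14,15,24,25,26,27,28,29,30,31): XOR of data positions = 1⊕0⊕1⊕1⊕0⊕1⊕1⊕0⊕1⊕0⊕0⊕0⊕1⊕0⊕0 = 1
p16 (pos 16,17,18,19,20,21,22,23,24,25,26,27,28,29,30,31): XOR of data positions = 0⊕1⊕1⊕0⊕0⊕1⊕1⊕0⊕1⊕0⊕0⊕0⊕1⊕0⊕0 = 0
Codeword: 1010011110110110011001101000100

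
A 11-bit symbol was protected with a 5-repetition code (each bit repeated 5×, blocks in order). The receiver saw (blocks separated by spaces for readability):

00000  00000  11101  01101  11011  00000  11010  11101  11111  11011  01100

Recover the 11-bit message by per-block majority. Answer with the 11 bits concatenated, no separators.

00111011110

Block 1 (00000): 0 ones → 0
Block 2 (00000): 0 ones → 0
Block 3 (11101): 4 ones → 1
Block 4 (01101): 3 ones → 1
Block 5 (11011): 4 ones → 1
Block 6 (00000): 0 ones → 0
Block 7 (11010): 3 ones → 1
Block 8 (11101): 4 ones → 1
Block 9 (11111): 5 ones → 1
Block 10 (11011): 4 ones → 1
Block 11 (01100): 2 ones → 0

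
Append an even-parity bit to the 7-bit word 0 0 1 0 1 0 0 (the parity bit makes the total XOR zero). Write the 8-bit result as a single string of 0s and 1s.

00101000

XOR of the 7 data bits: 0⊕0⊕1⊕0⊕1⊕0⊕0 = 0
Parity bit = 0 (so all 8 bits XOR to 0).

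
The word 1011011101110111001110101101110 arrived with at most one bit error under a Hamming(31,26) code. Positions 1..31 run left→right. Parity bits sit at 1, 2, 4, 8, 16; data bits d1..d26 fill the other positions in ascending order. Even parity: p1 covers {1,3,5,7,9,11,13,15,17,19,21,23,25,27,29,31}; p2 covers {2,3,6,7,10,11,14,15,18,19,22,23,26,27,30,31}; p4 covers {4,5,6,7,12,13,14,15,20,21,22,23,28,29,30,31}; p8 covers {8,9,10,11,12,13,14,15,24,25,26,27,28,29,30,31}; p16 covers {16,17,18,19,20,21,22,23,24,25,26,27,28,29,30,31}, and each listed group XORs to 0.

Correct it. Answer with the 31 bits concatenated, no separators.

s1 (pos 1,3,5,7,9,11,13,15,17,19,21,23,25,27,29,31): 1⊕1⊕0⊕1⊕0⊕1⊕0⊕1⊕0⊕1⊕1⊕1⊕1⊕0⊕1⊕0 = 0
s2 (pos 2,3,6,7,10,11,14,15,18,19,22,23,26,27,30,31): 0⊕1⊕1⊕1⊕1⊕1⊕1⊕1⊕0⊕1⊕0⊕1⊕1⊕0⊕1⊕0 = 1
s4 (pos 4,5,6,7,12,13,14,15,20,21,22,23,28,29,30,31): 1⊕0⊕1⊕1⊕1⊕0⊕1⊕1⊕1⊕1⊕0⊕1⊕1⊕1⊕1⊕0 = 0
s8 (pos 8,9,10,11,12,13,14,15,24,25,26,27,28,29,30,31): 1⊕0⊕1⊕1⊕1⊕0⊕1⊕1⊕0⊕1⊕1⊕0⊕1⊕1⊕1⊕0 = 1
s16 (pos 16,17,18,19,20,21,22,23,24,25,26,27,28,29,30,31): 1⊕0⊕0⊕1⊕1⊕1⊕0⊕1⊕0⊕1⊕1⊕0⊕1⊕1⊕1⊕0 = 0
Syndrome s16…s1 = 01010 → error at position 10.
Flip position 10: 1011011101110111001110101101110 → 1011011100110111001110101101110

1011011100110111001110101101110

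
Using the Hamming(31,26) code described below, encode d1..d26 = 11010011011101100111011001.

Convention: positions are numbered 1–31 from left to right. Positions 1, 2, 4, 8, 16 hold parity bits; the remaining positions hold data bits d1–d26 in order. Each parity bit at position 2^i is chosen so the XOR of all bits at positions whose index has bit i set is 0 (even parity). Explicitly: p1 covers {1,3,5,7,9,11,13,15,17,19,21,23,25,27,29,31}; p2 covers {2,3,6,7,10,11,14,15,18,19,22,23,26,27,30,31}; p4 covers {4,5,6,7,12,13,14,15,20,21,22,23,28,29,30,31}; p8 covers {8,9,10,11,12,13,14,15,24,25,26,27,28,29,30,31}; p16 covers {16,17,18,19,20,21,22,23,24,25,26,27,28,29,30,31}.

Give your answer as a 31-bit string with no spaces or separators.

Place data at non-parity positions: p1 p2 1 p4 1 0 1 p8 0 0 1 1 0 1 1 p16 1 0 1 1 0 0 1 1 1 0 1 1 0 0 1
p1 (pos 1,3,5,7,9,11,13,15,17,19,21,23,25,27,29,31): XOR of data positions = 1⊕1⊕1⊕0⊕1⊕0⊕1⊕1⊕1⊕0⊕1⊕1⊕1⊕0⊕1 = 1
p2 (pos 2,3,6,7,10,11,14,15,18,19,22,23,26,27,30,31): XOR of data positions = 1⊕0⊕1⊕0⊕1⊕1⊕1⊕0⊕1⊕0⊕1⊕0⊕1⊕0⊕1 = 1
p4 (pos 4,5,6,7,12,13,14,15,20,21,22,23,28,29,30,31): XOR of data positions = 1⊕0⊕1⊕1⊕0⊕1⊕1⊕1⊕0⊕0⊕1⊕1⊕0⊕0⊕1 = 1
p8 (pos 8,9,10,11,12,13,14,15,24,25,26,27,28,29,30,31): XOR of data positions = 0⊕0⊕1⊕1⊕0⊕1⊕1⊕1⊕1⊕0⊕1⊕1⊕0⊕0⊕1 = 1
p16 (pos 16,17,18,19,20,21,22,23,24,25,26,27,28,29,30,31): XOR of data positions = 1⊕0⊕1⊕1⊕0⊕0⊕1⊕1⊕1⊕0⊕1⊕1⊕0⊕0⊕1 = 1
Codeword: 1111101100110111101100111011001

1111101100110111101100111011001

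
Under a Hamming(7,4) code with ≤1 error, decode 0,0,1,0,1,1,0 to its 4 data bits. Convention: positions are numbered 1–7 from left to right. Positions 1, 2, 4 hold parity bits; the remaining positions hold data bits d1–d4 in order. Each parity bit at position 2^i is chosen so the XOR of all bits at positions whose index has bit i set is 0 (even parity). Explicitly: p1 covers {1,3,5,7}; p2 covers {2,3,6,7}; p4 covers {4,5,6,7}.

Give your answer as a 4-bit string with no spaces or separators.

s1 (pos 1,3,5,7): 0⊕1⊕1⊕0 = 0
s2 (pos 2,3,6,7): 0⊕1⊕1⊕0 = 0
s4 (pos 4,5,6,7): 0⊕1⊕1⊕0 = 0
Syndrome s4…s1 = 000 → no error.
Read data bits from positions 3,5,6,7: 1110

1110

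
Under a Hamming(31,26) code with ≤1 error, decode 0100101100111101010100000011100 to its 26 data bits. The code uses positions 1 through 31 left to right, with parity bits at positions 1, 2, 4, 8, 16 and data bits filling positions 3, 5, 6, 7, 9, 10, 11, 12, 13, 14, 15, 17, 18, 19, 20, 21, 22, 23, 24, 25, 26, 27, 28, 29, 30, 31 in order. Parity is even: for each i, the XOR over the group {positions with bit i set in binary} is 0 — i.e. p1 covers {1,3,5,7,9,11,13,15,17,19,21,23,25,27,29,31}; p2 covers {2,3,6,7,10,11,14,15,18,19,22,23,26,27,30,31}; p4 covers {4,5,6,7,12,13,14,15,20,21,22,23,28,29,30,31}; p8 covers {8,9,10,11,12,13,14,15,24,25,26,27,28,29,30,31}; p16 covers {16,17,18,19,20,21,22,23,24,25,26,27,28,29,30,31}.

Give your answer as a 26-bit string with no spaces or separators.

01010011110010100000011100

s1 (pos 1,3,5,7,9,11,13,15,17,19,21,23,25,27,29,31): 0⊕0⊕1⊕1⊕0⊕1⊕1⊕0⊕0⊕0⊕0⊕0⊕0⊕1⊕1⊕0 = 0
s2 (pos 2,3,6,7,10,11,14,15,18,19,22,23,26,27,30,31): 1⊕0⊕0⊕1⊕0⊕1⊕1⊕0⊕1⊕0⊕0⊕0⊕0⊕1⊕0⊕0 = 0
s4 (pos 4,5,6,7,12,13,14,15,20,21,22,23,28,29,30,31): 0⊕1⊕0⊕1⊕1⊕1⊕1⊕0⊕1⊕0⊕0⊕0⊕1⊕1⊕0⊕0 = 0
s8 (pos 8,9,10,11,12,13,14,15,24,25,26,27,28,29,30,31): 1⊕0⊕0⊕1⊕1⊕1⊕1⊕0⊕0⊕0⊕0⊕1⊕1⊕1⊕0⊕0 = 0
s16 (pos 16,17,18,19,20,21,22,23,24,25,26,27,28,29,30,31): 1⊕0⊕1⊕0⊕1⊕0⊕0⊕0⊕0⊕0⊕0⊕1⊕1⊕1⊕0⊕0 = 0
Syndrome s16…s1 = 00000 → no error.
Read data bits from positions 3,5,6,7,9,10,11,12,13,14,15,17,18,19,20,21,22,23,24,25,26,27,28,29,30,31: 01010011110010100000011100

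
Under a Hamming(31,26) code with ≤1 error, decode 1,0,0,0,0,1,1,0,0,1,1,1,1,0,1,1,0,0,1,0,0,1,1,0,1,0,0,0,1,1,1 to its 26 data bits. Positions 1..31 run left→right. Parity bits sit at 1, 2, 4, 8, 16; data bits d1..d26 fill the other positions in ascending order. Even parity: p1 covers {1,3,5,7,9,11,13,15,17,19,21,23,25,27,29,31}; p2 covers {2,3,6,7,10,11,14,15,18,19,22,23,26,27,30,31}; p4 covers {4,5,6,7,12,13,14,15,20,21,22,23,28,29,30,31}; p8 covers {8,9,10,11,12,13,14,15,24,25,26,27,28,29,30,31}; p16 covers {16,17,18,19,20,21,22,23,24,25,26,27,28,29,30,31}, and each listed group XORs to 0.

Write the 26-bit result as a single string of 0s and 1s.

s1 (pos 1,3,5,7,9,11,13,15,17,19,21,23,25,27,29,31): 1⊕0⊕0⊕1⊕0⊕1⊕1⊕1⊕0⊕1⊕0⊕1⊕1⊕0⊕1⊕1 = 0
s2 (pos 2,3,6,7,10,11,14,15,18,19,22,23,26,27,30,31): 0⊕0⊕1⊕1⊕1⊕1⊕0⊕1⊕0⊕1⊕1⊕1⊕0⊕0⊕1⊕1 = 0
s4 (pos 4,5,6,7,12,13,14,15,20,21,22,23,28,29,30,31): 0⊕0⊕1⊕1⊕1⊕1⊕0⊕1⊕0⊕0⊕1⊕1⊕0⊕1⊕1⊕1 = 0
s8 (pos 8,9,10,11,12,13,14,15,24,25,26,27,28,29,30,31): 0⊕0⊕1⊕1⊕1⊕1⊕0⊕1⊕0⊕1⊕0⊕0⊕0⊕1⊕1⊕1 = 1
s16 (pos 16,17,18,19,20,21,22,23,24,25,26,27,28,29,30,31): 1⊕0⊕0⊕1⊕0⊕0⊕1⊕1⊕0⊕1⊕0⊕0⊕0⊕1⊕1⊕1 = 0
Syndrome s16…s1 = 01000 → error at position 8.
Flip position 8: 1000011001111011001001101000111 → 1000011101111011001001101000111
Read data bits from positions 3,5,6,7,9,10,11,12,13,14,15,17,18,19,20,21,22,23,24,25,26,27,28,29,30,31: 00110111101001001101000111

00110111101001001101000111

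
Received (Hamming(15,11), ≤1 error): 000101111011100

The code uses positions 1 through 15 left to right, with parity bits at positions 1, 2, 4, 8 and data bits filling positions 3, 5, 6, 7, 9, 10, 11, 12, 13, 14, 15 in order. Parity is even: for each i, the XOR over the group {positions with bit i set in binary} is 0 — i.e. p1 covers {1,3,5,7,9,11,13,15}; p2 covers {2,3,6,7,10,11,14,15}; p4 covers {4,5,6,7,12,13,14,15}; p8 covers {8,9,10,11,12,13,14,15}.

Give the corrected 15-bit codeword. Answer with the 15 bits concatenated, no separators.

000101111011110

s1 (pos 1,3,5,7,9,11,13,15): 0⊕0⊕0⊕1⊕1⊕1⊕1⊕0 = 0
s2 (pos 2,3,6,7,10,11,14,15): 0⊕0⊕1⊕1⊕0⊕1⊕0⊕0 = 1
s4 (pos 4,5,6,7,12,13,14,15): 1⊕0⊕1⊕1⊕1⊕1⊕0⊕0 = 1
s8 (pos 8,9,10,11,12,13,14,15): 1⊕1⊕0⊕1⊕1⊕1⊕0⊕0 = 1
Syndrome s8…s1 = 1110 → error at position 14.
Flip position 14: 000101111011100 → 000101111011110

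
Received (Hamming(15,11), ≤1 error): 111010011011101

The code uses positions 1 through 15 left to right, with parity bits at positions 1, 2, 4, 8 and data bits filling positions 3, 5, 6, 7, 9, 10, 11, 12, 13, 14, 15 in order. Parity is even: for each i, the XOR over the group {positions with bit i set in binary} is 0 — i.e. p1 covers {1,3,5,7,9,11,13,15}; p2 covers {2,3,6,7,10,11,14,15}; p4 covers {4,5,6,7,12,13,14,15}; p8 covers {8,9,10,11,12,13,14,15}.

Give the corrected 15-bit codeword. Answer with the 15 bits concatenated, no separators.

s1 (pos 1,3,5,7,9,11,13,15): 1⊕1⊕1⊕0⊕1⊕1⊕1⊕1 = 1
s2 (pos 2,3,6,7,10,11,14,15): 1⊕1⊕0⊕0⊕0⊕1⊕0⊕1 = 0
s4 (pos 4,5,6,7,12,13,14,15): 0⊕1⊕0⊕0⊕1⊕1⊕0⊕1 = 0
s8 (pos 8,9,10,11,12,13,14,15): 1⊕1⊕0⊕1⊕1⊕1⊕0⊕1 = 0
Syndrome s8…s1 = 0001 → error at position 1.
Flip position 1: 111010011011101 → 011010011011101

011010011011101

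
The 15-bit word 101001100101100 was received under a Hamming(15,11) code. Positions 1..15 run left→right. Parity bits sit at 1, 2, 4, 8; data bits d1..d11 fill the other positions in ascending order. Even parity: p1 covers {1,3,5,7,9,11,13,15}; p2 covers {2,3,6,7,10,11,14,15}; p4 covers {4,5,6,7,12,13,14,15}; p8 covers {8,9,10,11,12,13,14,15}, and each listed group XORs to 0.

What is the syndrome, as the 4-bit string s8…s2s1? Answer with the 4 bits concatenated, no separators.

1000

s1 (pos 1,3,5,7,9,11,13,15): 1⊕1⊕0⊕1⊕0⊕0⊕1⊕0 = 0
s2 (pos 2,3,6,7,10,11,14,15): 0⊕1⊕1⊕1⊕1⊕0⊕0⊕0 = 0
s4 (pos 4,5,6,7,12,13,14,15): 0⊕0⊕1⊕1⊕1⊕1⊕0⊕0 = 0
s8 (pos 8,9,10,11,12,13,14,15): 0⊕0⊕1⊕0⊕1⊕1⊕0⊕0 = 1
Syndrome s8…s1 = 1000 → error at position 8.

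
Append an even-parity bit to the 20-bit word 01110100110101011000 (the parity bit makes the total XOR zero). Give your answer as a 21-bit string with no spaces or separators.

XOR of the 20 data bits: 0⊕1⊕1⊕1⊕0⊕1⊕0⊕0⊕1⊕1⊕0⊕1⊕0⊕1⊕0⊕1⊕1⊕0⊕0⊕0 = 0
Parity bit = 0 (so all 21 bits XOR to 0).

011101001101010110000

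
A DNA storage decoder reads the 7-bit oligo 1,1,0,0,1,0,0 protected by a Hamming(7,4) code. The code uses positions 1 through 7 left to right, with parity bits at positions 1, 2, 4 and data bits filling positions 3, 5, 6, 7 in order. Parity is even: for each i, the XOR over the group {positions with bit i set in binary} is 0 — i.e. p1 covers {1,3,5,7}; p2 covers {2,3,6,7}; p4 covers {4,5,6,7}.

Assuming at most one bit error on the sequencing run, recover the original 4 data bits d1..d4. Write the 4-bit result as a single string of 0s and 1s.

s1 (pos 1,3,5,7): 1⊕0⊕1⊕0 = 0
s2 (pos 2,3,6,7): 1⊕0⊕0⊕0 = 1
s4 (pos 4,5,6,7): 0⊕1⊕0⊕0 = 1
Syndrome s4…s1 = 110 → error at position 6.
Flip position 6: 1100100 → 1100110
Read data bits from positions 3,5,6,7: 0110

0110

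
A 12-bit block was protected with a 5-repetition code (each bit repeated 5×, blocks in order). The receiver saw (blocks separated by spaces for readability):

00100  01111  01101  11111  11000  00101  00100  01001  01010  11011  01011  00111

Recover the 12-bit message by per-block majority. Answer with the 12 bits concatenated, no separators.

Block 1 (00100): 1 one → 0
Block 2 (01111): 4 ones → 1
Block 3 (01101): 3 ones → 1
Block 4 (11111): 5 ones → 1
Block 5 (11000): 2 ones → 0
Block 6 (00101): 2 ones → 0
Block 7 (00100): 1 one → 0
Block 8 (01001): 2 ones → 0
Block 9 (01010): 2 ones → 0
Block 10 (11011): 4 ones → 1
Block 11 (01011): 3 ones → 1
Block 12 (00111): 3 ones → 1

011100000111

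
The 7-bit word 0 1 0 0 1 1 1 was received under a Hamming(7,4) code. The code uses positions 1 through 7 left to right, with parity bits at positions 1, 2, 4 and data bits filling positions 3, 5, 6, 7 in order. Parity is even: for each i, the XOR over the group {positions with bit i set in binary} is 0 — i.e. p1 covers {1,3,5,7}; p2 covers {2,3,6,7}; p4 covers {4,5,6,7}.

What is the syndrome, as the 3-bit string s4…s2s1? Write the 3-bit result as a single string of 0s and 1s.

110

s1 (pos 1,3,5,7): 0⊕0⊕1⊕1 = 0
s2 (pos 2,3,6,7): 1⊕0⊕1⊕1 = 1
s4 (pos 4,5,6,7): 0⊕1⊕1⊕1 = 1
Syndrome s4…s1 = 110 → error at position 6.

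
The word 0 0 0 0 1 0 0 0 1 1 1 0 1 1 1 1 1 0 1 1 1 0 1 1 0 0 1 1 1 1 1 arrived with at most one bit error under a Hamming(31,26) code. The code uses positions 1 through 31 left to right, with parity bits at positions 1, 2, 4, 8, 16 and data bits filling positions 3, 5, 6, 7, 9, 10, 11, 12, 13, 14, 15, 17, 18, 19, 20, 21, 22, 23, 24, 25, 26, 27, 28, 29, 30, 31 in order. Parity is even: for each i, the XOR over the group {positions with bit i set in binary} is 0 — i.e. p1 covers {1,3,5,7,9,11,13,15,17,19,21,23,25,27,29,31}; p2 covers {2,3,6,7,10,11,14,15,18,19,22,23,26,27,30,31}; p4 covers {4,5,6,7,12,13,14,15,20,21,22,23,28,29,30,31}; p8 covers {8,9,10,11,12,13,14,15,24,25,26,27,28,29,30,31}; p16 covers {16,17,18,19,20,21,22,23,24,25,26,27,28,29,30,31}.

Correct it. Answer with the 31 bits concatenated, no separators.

0000110011101111101110110011111

s1 (pos 1,3,5,7,9,11,13,15,17,19,21,23,25,27,29,31): 0⊕0⊕1⊕0⊕1⊕1⊕1⊕1⊕1⊕1⊕1⊕1⊕0⊕1⊕1⊕1 = 0
s2 (pos 2,3,6,7,10,11,14,15,18,19,22,23,26,27,30,31): 0⊕0⊕0⊕0⊕1⊕1⊕1⊕1⊕0⊕1⊕0⊕1⊕0⊕1⊕1⊕1 = 1
s4 (pos 4,5,6,7,12,13,14,15,20,21,22,23,28,29,30,31): 0⊕1⊕0⊕0⊕0⊕1⊕1⊕1⊕1⊕1⊕0⊕1⊕1⊕1⊕1⊕1 = 1
s8 (pos 8,9,10,11,12,13,14,15,24,25,26,27,28,29,30,31): 0⊕1⊕1⊕1⊕0⊕1⊕1⊕1⊕1⊕0⊕0⊕1⊕1⊕1⊕1⊕1 = 0
s16 (pos 16,17,18,19,20,21,22,23,24,25,26,27,28,29,30,31): 1⊕1⊕0⊕1⊕1⊕1⊕0⊕1⊕1⊕0⊕0⊕1⊕1⊕1⊕1⊕1 = 0
Syndrome s16…s1 = 00110 → error at position 6.
Flip position 6: 0000100011101111101110110011111 → 0000110011101111101110110011111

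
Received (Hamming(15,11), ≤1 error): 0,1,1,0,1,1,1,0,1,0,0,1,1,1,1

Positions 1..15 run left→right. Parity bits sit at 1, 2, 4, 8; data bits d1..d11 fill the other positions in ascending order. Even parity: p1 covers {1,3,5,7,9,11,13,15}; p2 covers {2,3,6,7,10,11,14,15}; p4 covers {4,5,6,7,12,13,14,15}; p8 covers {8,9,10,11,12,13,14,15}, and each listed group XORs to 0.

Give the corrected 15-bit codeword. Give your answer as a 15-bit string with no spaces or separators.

s1 (pos 1,3,5,7,9,11,13,15): 0⊕1⊕1⊕1⊕1⊕0⊕1⊕1 = 0
s2 (pos 2,3,6,7,10,11,14,15): 1⊕1⊕1⊕1⊕0⊕0⊕1⊕1 = 0
s4 (pos 4,5,6,7,12,13,14,15): 0⊕1⊕1⊕1⊕1⊕1⊕1⊕1 = 1
s8 (pos 8,9,10,11,12,13,14,15): 0⊕1⊕0⊕0⊕1⊕1⊕1⊕1 = 1
Syndrome s8…s1 = 1100 → error at position 12.
Flip position 12: 011011101001111 → 011011101000111

011011101000111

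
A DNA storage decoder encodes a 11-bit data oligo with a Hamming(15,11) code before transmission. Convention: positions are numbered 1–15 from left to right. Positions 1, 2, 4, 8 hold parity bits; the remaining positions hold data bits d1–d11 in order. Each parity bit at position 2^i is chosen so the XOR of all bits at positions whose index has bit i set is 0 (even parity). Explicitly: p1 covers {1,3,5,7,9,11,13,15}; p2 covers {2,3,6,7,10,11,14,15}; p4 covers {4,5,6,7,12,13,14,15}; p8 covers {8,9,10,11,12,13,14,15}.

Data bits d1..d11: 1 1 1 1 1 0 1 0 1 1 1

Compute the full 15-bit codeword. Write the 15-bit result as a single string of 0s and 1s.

101011111010111

Place data at non-parity positions: p1 p2 1 p4 1 1 1 p8 1 0 1 0 1 1 1
p1 (pos 1,3,5,7,9,11,13,15): XOR of data positions = 1⊕1⊕1⊕1⊕1⊕1⊕1 = 1
p2 (pos 2,3,6,7,10,11,14,15): XOR of data positions = 1⊕1⊕1⊕0⊕1⊕1⊕1 = 0
p4 (pos 4,5,6,7,12,13,14,15): XOR of data positions = 1⊕1⊕1⊕0⊕1⊕1⊕1 = 0
p8 (pos 8,9,10,11,12,13,14,15): XOR of data positions = 1⊕0⊕1⊕0⊕1⊕1⊕1 = 1
Codeword: 101011111010111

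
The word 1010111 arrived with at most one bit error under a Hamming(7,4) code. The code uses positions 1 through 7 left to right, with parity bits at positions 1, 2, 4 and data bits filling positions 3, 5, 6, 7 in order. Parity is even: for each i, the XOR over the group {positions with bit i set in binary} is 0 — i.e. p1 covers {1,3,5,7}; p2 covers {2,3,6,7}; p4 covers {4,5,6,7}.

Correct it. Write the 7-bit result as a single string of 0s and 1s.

1010101

s1 (pos 1,3,5,7): 1⊕1⊕1⊕1 = 0
s2 (pos 2,3,6,7): 0⊕1⊕1⊕1 = 1
s4 (pos 4,5,6,7): 0⊕1⊕1⊕1 = 1
Syndrome s4…s1 = 110 → error at position 6.
Flip position 6: 1010111 → 1010101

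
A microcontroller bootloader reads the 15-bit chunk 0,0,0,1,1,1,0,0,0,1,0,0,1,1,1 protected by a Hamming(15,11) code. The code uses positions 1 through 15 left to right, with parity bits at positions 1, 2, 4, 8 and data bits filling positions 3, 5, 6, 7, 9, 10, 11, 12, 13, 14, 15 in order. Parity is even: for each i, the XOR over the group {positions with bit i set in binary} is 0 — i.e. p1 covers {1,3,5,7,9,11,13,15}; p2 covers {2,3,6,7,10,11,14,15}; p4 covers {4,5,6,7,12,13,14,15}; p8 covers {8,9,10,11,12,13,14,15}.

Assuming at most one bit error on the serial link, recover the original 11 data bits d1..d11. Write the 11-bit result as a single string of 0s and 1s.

01100100111

s1 (pos 1,3,5,7,9,11,13,15): 0⊕0⊕1⊕0⊕0⊕0⊕1⊕1 = 1
s2 (pos 2,3,6,7,10,11,14,15): 0⊕0⊕1⊕0⊕1⊕0⊕1⊕1 = 0
s4 (pos 4,5,6,7,12,13,14,15): 1⊕1⊕1⊕0⊕0⊕1⊕1⊕1 = 0
s8 (pos 8,9,10,11,12,13,14,15): 0⊕0⊕1⊕0⊕0⊕1⊕1⊕1 = 0
Syndrome s8…s1 = 0001 → error at position 1.
Flip position 1: 000111000100111 → 100111000100111
Read data bits from positions 3,5,6,7,9,10,11,12,13,14,15: 01100100111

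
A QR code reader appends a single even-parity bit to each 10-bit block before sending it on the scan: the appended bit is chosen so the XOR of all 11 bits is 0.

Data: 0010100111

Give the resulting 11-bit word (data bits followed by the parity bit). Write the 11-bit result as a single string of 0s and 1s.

XOR of the 10 data bits: 0⊕0⊕1⊕0⊕1⊕0⊕0⊕1⊕1⊕1 = 1
Parity bit = 1 (so all 11 bits XOR to 0).

00101001111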